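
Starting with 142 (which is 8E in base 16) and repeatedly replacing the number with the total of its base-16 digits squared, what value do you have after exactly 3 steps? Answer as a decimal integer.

2

142 = (8,14)_16 → 260
260 = (1,0,4)_16 → 17
17 = (1,1)_16 → 2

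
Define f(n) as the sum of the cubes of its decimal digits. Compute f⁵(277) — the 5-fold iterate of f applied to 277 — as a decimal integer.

277 → 694
694 → 1009
1009 → 730
730 → 370
370 → 370

370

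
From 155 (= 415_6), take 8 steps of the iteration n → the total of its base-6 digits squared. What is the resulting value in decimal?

155 = (4,1,5)_6 → 4² + 1² + 5² = 16 + 1 + 25 = 42
42 = (1,1,0)_6 → 1² + 1² + 0² = 1 + 1 + 0 = 2
2 = (2)_6 → 2² = 4
4 = (4)_6 → 4² = 16
16 = (2,4)_6 → 2² + 4² = 4 + 16 = 20
20 = (3,2)_6 → 3² + 2² = 9 + 4 = 13
13 = (2,1)_6 → 2² + 1² = 4 + 1 = 5
5 = (5)_6 → 5² = 25

25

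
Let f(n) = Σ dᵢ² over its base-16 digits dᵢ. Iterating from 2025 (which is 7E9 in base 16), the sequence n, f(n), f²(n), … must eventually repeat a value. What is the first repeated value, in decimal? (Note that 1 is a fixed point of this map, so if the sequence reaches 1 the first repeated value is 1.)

1

2025 = (7,14,9)_16 → 7² + 14² + 9² = 326
326 = (1,4,6)_16 → 1² + 4² + 6² = 53
53 = (3,5)_16 → 3² + 5² = 34
34 = (2,2)_16 → 2² + 2² = 8
8 = (8)_16 → 8² = 64
64 = (4,0)_16 → 4² + 0² = 16
16 = (1,0)_16 → 1² + 0² = 1  — reached the fixed point 1.
1 → 1, so 1 is the first repeated value.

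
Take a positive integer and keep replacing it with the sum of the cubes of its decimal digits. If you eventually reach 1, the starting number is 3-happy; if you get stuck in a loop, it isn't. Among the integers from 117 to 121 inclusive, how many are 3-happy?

117: 117 → 345 → 216 → 225 → 141 → 66 → 432 → 99 → 1458 → 702 → 351 → 153 → 153  (repeats 153)
118: 118 → 514 → 190 → 730 → 370 → 370  (repeats 370)
119: 119 → 731 → 371 → 371  (repeats 371)
120: 120 → 9 → 729 → 1080 → 513 → 153 → 153  (repeats 153)
121: 121 → 10 → 1  (reaches 1)
3-happy: 121

1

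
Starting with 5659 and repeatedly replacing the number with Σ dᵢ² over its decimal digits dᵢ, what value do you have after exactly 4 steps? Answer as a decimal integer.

5659 → 5² + 6² + 5² + 9² = 25 + 36 + 25 + 81 = 167
167 → 1² + 6² + 7² = 1 + 36 + 49 = 86
86 → 8² + 6² = 64 + 36 = 100
100 → 1² + 0² + 0² = 1 + 0 + 0 = 1

1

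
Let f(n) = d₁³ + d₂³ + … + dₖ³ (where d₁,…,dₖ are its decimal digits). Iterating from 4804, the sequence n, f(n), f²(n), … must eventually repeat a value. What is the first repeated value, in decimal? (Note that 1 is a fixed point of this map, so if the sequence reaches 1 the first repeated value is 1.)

4804 → 4³ + 8³ + 0³ + 4³ = 640
640 → 6³ + 4³ + 0³ = 280
280 → 2³ + 8³ + 0³ = 520
520 → 5³ + 2³ + 0³ = 133
133 → 1³ + 3³ + 3³ = 55
55 → 5³ + 5³ = 250
250 → 2³ + 5³ + 0³ = 133  — 133 already appeared earlier.

133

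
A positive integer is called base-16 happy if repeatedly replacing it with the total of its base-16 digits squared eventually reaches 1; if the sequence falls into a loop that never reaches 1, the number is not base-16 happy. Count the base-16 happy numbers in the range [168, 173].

1

168: 168 → 164 → 116 → 65 → 17 → 2 → 4 → 16 → 1  — base-16 happy
169: 169 → 181 → 146 → 85 → 50 → 13 → 169  — not base-16 happy
170: 170 → 200 → 208 → 169 → 181 → 146 → 85 → 50 → 13 → 169  — not base-16 happy
171: 171 → 221 → 338 → 30 → 197 → 169 → 181 → 146 → 85 → 50 → 13 → 169  — not base-16 happy
172: 172 → 244 → 241 → 226 → 200 → 208 → 169 → 181 → 146 → 85 → 50 → 13 → 169  — not base-16 happy
173: 173 → 269 → 170 → 200 → 208 → 169 → 181 → 146 → 85 → 50 → 13 → 169  — not base-16 happy
base-16 happy: 168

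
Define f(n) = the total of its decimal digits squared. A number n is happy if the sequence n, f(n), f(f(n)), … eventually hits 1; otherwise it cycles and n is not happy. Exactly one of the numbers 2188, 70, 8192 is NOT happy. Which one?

2188: 2188 → 133 → 19 → 82 → 68 → 100 → 1  — reaches 1 (happy)
70: 70 → 49 → 97 → 130 → 10 → 1  — reaches 1 (happy)
8192: 8192 → 150 → 26 → 40 → 16 → 37 → 58 → 89 → 145 → 42 → 20 → 4 → 16  — repeats 16 (not happy)

8192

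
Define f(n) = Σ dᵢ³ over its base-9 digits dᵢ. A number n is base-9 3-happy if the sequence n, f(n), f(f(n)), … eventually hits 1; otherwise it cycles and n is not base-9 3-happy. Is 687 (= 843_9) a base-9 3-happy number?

687 = (8,4,3)_9 → 8³ + 4³ + 3³ = 512 + 64 + 27 = 603
603 = (7,4,0)_9 → 7³ + 4³ + 0³ = 343 + 64 + 0 = 407
407 = (5,0,2)_9 → 5³ + 0³ + 2³ = 125 + 0 + 8 = 133
133 = (1,5,7)_9 → 1³ + 5³ + 7³ = 1 + 125 + 343 = 469
469 = (5,7,1)_9 → 5³ + 7³ + 1³ = 125 + 343 + 1 = 469  — 469 already seen; the sequence cycles without reaching 1.

not base-9 3-happy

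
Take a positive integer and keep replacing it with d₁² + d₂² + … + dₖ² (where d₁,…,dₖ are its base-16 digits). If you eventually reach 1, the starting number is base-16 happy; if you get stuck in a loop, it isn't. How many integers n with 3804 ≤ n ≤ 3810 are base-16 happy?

3804: 3804 → 509 → 395 → 186 → 221 → 338 → 30 → 197 → 169 → 181 → 146 → 85 → 50 → 13 → 169  (repeats 169)
3805: 3805 → 534 → 41 → 85 → 50 → 13 → 169 → 181 → 146 → 85  (repeats 85)
3806: 3806 → 561 → 14 → 196 → 160 → 100 → 52 → 25 → 82 → 29 → 170 → 200 → 208 → 169 → 181 → 146 → 85 → 50 → 13 → 169  (repeats 169)
3807: 3807 → 590 → 216 → 233 → 277 → 27 → 122 → 149 → 106 → 136 → 128 → 64 → 16 → 1  (reaches 1)
3808: 3808 → 392 → 129 → 65 → 17 → 2 → 4 → 16 → 1  (reaches 1)
3809: 3809 → 393 → 146 → 85 → 50 → 13 → 169 → 181 → 146  (repeats 146)
3810: 3810 → 396 → 209 → 170 → 200 → 208 → 169 → 181 → 146 → 85 → 50 → 13 → 169  (repeats 169)
base-16 happy: 3807, 3808

2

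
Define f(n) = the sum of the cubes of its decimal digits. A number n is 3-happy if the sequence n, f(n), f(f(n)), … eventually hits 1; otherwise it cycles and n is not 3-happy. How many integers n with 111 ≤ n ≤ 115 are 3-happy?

1

111: 111 → 3 → 27 → 351 → 153 → 153  — not 3-happy
112: 112 → 10 → 1  — 3-happy
113: 113 → 29 → 737 → 713 → 371 → 371  — not 3-happy
114: 114 → 66 → 432 → 99 → 1458 → 702 → 351 → 153 → 153  — not 3-happy
115: 115 → 127 → 352 → 160 → 217 → 352  — not 3-happy
3-happy: 112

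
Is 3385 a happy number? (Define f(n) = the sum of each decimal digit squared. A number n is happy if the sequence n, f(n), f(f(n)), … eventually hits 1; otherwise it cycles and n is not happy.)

3385 → 3² + 3² + 8² + 5² = 107
107 → 1² + 0² + 7² = 50
50 → 5² + 0² = 25
25 → 2² + 5² = 29
29 → 2² + 9² = 85
85 → 8² + 5² = 89
89 → 8² + 9² = 145
145 → 1² + 4² + 5² = 42
42 → 4² + 2² = 20
20 → 2² + 0² = 4
4 → 4² = 16
16 → 1² + 6² = 37
37 → 3² + 7² = 58
58 → 5² + 8² = 89  — 89 already seen; the sequence cycles without reaching 1.

not happy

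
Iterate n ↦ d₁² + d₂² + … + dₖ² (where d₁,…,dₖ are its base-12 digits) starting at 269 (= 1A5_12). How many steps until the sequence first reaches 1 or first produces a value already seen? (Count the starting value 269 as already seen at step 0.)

269 = (1,10,5)_12 → 1² + 10² + 5² = 1 + 100 + 25 = 126
126 = (10,6)_12 → 10² + 6² = 100 + 36 = 136
136 = (11,4)_12 → 11² + 4² = 121 + 16 = 137
137 = (11,5)_12 → 11² + 5² = 121 + 25 = 146
146 = (1,0,2)_12 → 1² + 0² + 2² = 1 + 0 + 4 = 5
5 = (5)_12 → 5² = 25
25 = (2,1)_12 → 2² + 1² = 4 + 1 = 5  — 5 repeats.
That took 7 steps.

7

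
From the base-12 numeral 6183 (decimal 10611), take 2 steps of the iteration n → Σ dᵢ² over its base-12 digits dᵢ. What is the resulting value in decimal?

85

10611 = (6,1,8,3)_12 → 6² + 1² + 8² + 3² = 110
110 = (9,2)_12 → 9² + 2² = 85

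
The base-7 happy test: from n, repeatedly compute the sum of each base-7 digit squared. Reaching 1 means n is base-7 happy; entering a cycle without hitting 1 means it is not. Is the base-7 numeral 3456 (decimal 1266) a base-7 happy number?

not base-7 happy

1266 = (3,4,5,6)_7 → 3² + 4² + 5² + 6² = 86
86 = (1,5,2)_7 → 1² + 5² + 2² = 30
30 = (4,2)_7 → 4² + 2² = 20
20 = (2,6)_7 → 2² + 6² = 40
40 = (5,5)_7 → 5² + 5² = 50
50 = (1,0,1)_7 → 1² + 0² + 1² = 2
2 = (2)_7 → 2² = 4
4 = (4)_7 → 4² = 16
16 = (2,2)_7 → 2² + 2² = 8
8 = (1,1)_7 → 1² + 1² = 2  — 2 already seen; the sequence cycles without reaching 1.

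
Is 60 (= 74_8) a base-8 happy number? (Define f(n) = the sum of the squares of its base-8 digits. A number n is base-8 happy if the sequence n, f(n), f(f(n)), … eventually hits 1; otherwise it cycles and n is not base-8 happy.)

60 = (7,4)_8 → 65
65 = (1,0,1)_8 → 2
2 = (2)_8 → 4
4 = (4)_8 → 16
16 = (2,0)_8 → 4  — 4 already seen; the sequence cycles without reaching 1.

not base-8 happy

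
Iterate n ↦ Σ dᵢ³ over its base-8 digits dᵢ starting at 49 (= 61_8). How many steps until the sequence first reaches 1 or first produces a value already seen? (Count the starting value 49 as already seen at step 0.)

49 = (6,1)_8 → 6³ + 1³ = 217
217 = (3,3,1)_8 → 3³ + 3³ + 1³ = 55
55 = (6,7)_8 → 6³ + 7³ = 559
559 = (1,0,5,7)_8 → 1³ + 0³ + 5³ + 7³ = 469
469 = (7,2,5)_8 → 7³ + 2³ + 5³ = 476
476 = (7,3,4)_8 → 7³ + 3³ + 4³ = 434
434 = (6,6,2)_8 → 6³ + 6³ + 2³ = 440
440 = (6,7,0)_8 → 6³ + 7³ + 0³ = 559  — 559 repeats.
That took 8 steps.

8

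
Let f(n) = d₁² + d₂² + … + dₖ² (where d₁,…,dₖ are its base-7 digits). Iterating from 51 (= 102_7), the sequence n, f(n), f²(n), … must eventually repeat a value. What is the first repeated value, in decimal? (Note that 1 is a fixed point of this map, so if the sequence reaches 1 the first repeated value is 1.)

25

51 = (1,0,2)_7 → 1² + 0² + 2² = 5
5 = (5)_7 → 5² = 25
25 = (3,4)_7 → 3² + 4² = 25  — 25 already appeared earlier.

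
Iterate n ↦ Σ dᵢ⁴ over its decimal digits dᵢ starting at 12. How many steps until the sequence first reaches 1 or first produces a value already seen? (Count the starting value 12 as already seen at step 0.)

12 → 1⁴ + 2⁴ = 17
17 → 1⁴ + 7⁴ = 2402
2402 → 2⁴ + 4⁴ + 0⁴ + 2⁴ = 288
288 → 2⁴ + 8⁴ + 8⁴ = 8208
8208 → 8⁴ + 2⁴ + 0⁴ + 8⁴ = 8208  — 8208 repeats.
That took 5 steps.

5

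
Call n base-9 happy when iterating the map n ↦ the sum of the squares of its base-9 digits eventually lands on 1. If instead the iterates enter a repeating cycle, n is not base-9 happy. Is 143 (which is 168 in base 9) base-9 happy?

base-9 happy

143 = (1,6,8)_9 → 1² + 6² + 8² = 1 + 36 + 64 = 101
101 = (1,2,2)_9 → 1² + 2² + 2² = 1 + 4 + 4 = 9
9 = (1,0)_9 → 1² + 0² = 1 + 0 = 1  — reached 1.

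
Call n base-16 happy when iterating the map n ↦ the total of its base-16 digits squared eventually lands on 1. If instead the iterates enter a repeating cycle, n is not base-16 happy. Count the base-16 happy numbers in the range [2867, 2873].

2

2867: 2867 → 139 → 185 → 202 → 244 → 241 → 226 → 200 → 208 → 169 → 181 → 146 → 85 → 50 → 13 → 169  (repeats 169)
2868: 2868 → 146 → 85 → 50 → 13 → 169 → 181 → 146  (repeats 146)
2869: 2869 → 155 → 202 → 244 → 241 → 226 → 200 → 208 → 169 → 181 → 146 → 85 → 50 → 13 → 169  (repeats 169)
2870: 2870 → 166 → 136 → 128 → 64 → 16 → 1  (reaches 1)
2871: 2871 → 179 → 130 → 68 → 32 → 4 → 16 → 1  (reaches 1)
2872: 2872 → 194 → 148 → 97 → 37 → 29 → 170 → 200 → 208 → 169 → 181 → 146 → 85 → 50 → 13 → 169  (repeats 169)
2873: 2873 → 211 → 178 → 125 → 218 → 269 → 170 → 200 → 208 → 169 → 181 → 146 → 85 → 50 → 13 → 169  (repeats 169)
base-16 happy: 2870, 2871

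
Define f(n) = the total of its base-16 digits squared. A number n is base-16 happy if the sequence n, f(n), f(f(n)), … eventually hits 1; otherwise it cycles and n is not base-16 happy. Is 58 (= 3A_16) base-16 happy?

58 = (3,10)_16 → 3² + 10² = 109
109 = (6,13)_16 → 6² + 13² = 205
205 = (12,13)_16 → 12² + 13² = 313
313 = (1,3,9)_16 → 1² + 3² + 9² = 91
91 = (5,11)_16 → 5² + 11² = 146
146 = (9,2)_16 → 9² + 2² = 85
85 = (5,5)_16 → 5² + 5² = 50
50 = (3,2)_16 → 3² + 2² = 13
13 = (13)_16 → 13² = 169
169 = (10,9)_16 → 10² + 9² = 181
181 = (11,5)_16 → 11² + 5² = 146  — 146 already seen; the sequence cycles without reaching 1.

not base-16 happy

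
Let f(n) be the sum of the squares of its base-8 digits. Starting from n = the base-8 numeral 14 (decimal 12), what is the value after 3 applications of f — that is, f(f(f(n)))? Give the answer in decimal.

12 = (1,4)_8 → 1² + 4² = 17
17 = (2,1)_8 → 2² + 1² = 5
5 = (5)_8 → 5² = 25

25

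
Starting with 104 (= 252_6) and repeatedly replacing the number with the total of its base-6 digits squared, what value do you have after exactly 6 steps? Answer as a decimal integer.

104 = (2,5,2)_6 → 2² + 5² + 2² = 4 + 25 + 4 = 33
33 = (5,3)_6 → 5² + 3² = 25 + 9 = 34
34 = (5,4)_6 → 5² + 4² = 25 + 16 = 41
41 = (1,0,5)_6 → 1² + 0² + 5² = 1 + 0 + 25 = 26
26 = (4,2)_6 → 4² + 2² = 16 + 4 = 20
20 = (3,2)_6 → 3² + 2² = 9 + 4 = 13

13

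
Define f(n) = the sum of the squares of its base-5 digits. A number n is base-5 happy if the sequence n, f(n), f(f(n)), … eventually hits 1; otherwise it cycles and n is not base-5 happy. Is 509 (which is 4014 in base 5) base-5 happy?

509 = (4,0,1,4)_5 → 4² + 0² + 1² + 4² = 33
33 = (1,1,3)_5 → 1² + 1² + 3² = 11
11 = (2,1)_5 → 2² + 1² = 5
5 = (1,0)_5 → 1² + 0² = 1  — reached 1.

base-5 happy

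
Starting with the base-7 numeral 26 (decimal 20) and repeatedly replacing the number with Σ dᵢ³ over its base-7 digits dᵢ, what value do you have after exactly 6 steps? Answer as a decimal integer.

20 = (2,6)_7 → 224
224 = (4,4,0)_7 → 128
128 = (2,4,2)_7 → 80
80 = (1,4,3)_7 → 92
92 = (1,6,1)_7 → 218
218 = (4,3,1)_7 → 92

92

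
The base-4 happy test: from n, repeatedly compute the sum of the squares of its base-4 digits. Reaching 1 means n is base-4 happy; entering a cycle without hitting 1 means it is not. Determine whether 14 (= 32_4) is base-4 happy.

base-4 happy

14 = (3,2)_4 → 3² + 2² = 13
13 = (3,1)_4 → 3² + 1² = 10
10 = (2,2)_4 → 2² + 2² = 8
8 = (2,0)_4 → 2² + 0² = 4
4 = (1,0)_4 → 1² + 0² = 1  — reached 1.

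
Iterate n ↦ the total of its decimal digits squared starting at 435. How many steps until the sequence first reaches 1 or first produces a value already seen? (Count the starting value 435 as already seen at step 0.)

435 → 50
50 → 25
25 → 29
29 → 85
85 → 89
89 → 145
145 → 42
42 → 20
20 → 4
4 → 16
16 → 37
37 → 58
58 → 89  — 89 repeats.
That took 13 steps.

13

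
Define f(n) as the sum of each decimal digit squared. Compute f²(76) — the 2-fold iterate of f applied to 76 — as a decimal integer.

89

76 → 7² + 6² = 49 + 36 = 85
85 → 8² + 5² = 64 + 25 = 89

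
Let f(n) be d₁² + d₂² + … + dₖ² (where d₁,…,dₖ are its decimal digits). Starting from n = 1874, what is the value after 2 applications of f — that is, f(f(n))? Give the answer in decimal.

10

1874 → 130
130 → 10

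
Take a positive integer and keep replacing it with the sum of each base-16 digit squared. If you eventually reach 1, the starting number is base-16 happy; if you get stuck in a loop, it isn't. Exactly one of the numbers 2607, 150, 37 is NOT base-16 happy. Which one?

37

2607: 2607 → 329 → 98 → 40 → 68 → 32 → 4 → 16 → 1  — reaches 1 (base-16 happy)
150: 150 → 117 → 74 → 116 → 65 → 17 → 2 → 4 → 16 → 1  — reaches 1 (base-16 happy)
37: 37 → 29 → 170 → 200 → 208 → 169 → 181 → 146 → 85 → 50 → 13 → 169  — repeats 169 (not base-16 happy)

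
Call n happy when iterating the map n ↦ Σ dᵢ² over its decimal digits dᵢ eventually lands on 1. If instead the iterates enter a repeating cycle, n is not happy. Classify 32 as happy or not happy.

32 → 3² + 2² = 13
13 → 1² + 3² = 10
10 → 1² + 0² = 1  — reached 1.

happy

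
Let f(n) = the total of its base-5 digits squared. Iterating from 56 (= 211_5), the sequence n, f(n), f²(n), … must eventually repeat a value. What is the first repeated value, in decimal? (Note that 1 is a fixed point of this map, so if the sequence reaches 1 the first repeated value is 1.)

4

56 = (2,1,1)_5 → 6
6 = (1,1)_5 → 2
2 = (2)_5 → 4
4 = (4)_5 → 16
16 = (3,1)_5 → 10
10 = (2,0)_5 → 4  — 4 already appeared earlier.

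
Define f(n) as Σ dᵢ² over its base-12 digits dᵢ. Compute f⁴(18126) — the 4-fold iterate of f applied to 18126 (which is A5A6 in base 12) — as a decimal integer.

25

18126 = (10,5,10,6)_12 → 261
261 = (1,9,9)_12 → 163
163 = (1,1,7)_12 → 51
51 = (4,3)_12 → 25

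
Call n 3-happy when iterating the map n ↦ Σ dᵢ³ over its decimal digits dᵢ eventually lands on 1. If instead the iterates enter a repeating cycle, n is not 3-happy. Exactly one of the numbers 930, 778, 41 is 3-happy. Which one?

778

930: 930 → 756 → 684 → 792 → 1080 → 513 → 153 → 153  — repeats 153 (not 3-happy)
778: 778 → 1198 → 1243 → 100 → 1  — reaches 1 (3-happy)
41: 41 → 65 → 341 → 92 → 737 → 713 → 371 → 371  — repeats 371 (not 3-happy)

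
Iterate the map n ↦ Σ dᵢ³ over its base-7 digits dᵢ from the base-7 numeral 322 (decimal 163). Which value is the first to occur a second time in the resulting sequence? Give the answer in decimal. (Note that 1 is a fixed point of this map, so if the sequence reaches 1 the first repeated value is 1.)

217

163 = (3,2,2)_7 → 3³ + 2³ + 2³ = 43
43 = (6,1)_7 → 6³ + 1³ = 217
217 = (4,3,0)_7 → 4³ + 3³ + 0³ = 91
91 = (1,6,0)_7 → 1³ + 6³ + 0³ = 217  — 217 already appeared earlier.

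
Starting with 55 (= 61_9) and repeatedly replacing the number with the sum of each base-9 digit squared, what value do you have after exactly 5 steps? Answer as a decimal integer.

55 = (6,1)_9 → 6² + 1² = 37
37 = (4,1)_9 → 4² + 1² = 17
17 = (1,8)_9 → 1² + 8² = 65
65 = (7,2)_9 → 7² + 2² = 53
53 = (5,8)_9 → 5² + 8² = 89

89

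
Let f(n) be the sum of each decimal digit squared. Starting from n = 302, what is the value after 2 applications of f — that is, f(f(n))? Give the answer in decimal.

302 → 3² + 0² + 2² = 13
13 → 1² + 3² = 10

10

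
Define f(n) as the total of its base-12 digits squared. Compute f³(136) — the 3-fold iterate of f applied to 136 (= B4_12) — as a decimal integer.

5

136 = (11,4)_12 → 11² + 4² = 137
137 = (11,5)_12 → 11² + 5² = 146
146 = (1,0,2)_12 → 1² + 0² + 2² = 5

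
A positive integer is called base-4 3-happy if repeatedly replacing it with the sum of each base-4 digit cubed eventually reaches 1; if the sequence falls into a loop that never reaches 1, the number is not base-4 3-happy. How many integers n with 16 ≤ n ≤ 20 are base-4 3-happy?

16: 16 → 1  (reaches 1)
17: 17 → 2 → 8 → 8  (repeats 8)
18: 18 → 9 → 9  (repeats 9)
19: 19 → 28 → 28  (repeats 28)
20: 20 → 2 → 8 → 8  (repeats 8)
base-4 3-happy: 16

1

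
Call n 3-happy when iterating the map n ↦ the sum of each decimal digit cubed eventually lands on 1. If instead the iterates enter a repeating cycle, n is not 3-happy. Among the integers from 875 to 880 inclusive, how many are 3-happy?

1

875: 875 → 980 → 1241 → 74 → 407 → 407  (repeats 407)
876: 876 → 1071 → 345 → 216 → 225 → 141 → 66 → 432 → 99 → 1458 → 702 → 351 → 153 → 153  (repeats 153)
877: 877 → 1198 → 1243 → 100 → 1  (reaches 1)
878: 878 → 1367 → 587 → 980 → 1241 → 74 → 407 → 407  (repeats 407)
879: 879 → 1584 → 702 → 351 → 153 → 153  (repeats 153)
880: 880 → 1024 → 73 → 370 → 370  (repeats 370)
3-happy: 877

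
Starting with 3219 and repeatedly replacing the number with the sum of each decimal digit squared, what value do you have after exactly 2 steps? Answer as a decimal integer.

106

3219 → 3² + 2² + 1² + 9² = 9 + 4 + 1 + 81 = 95
95 → 9² + 5² = 81 + 25 = 106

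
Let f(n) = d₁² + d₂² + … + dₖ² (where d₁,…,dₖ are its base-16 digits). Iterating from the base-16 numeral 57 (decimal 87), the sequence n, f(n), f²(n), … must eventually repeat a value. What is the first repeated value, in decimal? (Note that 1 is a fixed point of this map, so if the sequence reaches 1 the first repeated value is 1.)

1

87 = (5,7)_16 → 74
74 = (4,10)_16 → 116
116 = (7,4)_16 → 65
65 = (4,1)_16 → 17
17 = (1,1)_16 → 2
2 = (2)_16 → 4
4 = (4)_16 → 16
16 = (1,0)_16 → 1  — reached the fixed point 1.
1 → 1, so 1 is the first repeated value.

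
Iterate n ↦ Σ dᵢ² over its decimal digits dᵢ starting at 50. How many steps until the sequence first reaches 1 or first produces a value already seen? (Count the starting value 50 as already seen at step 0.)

50 → 5² + 0² = 25
25 → 2² + 5² = 29
29 → 2² + 9² = 85
85 → 8² + 5² = 89
89 → 8² + 9² = 145
145 → 1² + 4² + 5² = 42
42 → 4² + 2² = 20
20 → 2² + 0² = 4
4 → 4² = 16
16 → 1² + 6² = 37
37 → 3² + 7² = 58
58 → 5² + 8² = 89  — 89 repeats.
That took 12 steps.

12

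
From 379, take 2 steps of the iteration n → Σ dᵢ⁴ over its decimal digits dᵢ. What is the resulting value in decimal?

6898

379 → 9043
9043 → 6898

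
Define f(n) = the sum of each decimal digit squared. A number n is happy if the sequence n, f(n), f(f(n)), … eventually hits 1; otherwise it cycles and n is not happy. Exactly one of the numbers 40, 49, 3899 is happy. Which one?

40: 40 → 16 → 37 → 58 → 89 → 145 → 42 → 20 → 4 → 16  — repeats 16 (not happy)
49: 49 → 97 → 130 → 10 → 1  — reaches 1 (happy)
3899: 3899 → 235 → 38 → 73 → 58 → 89 → 145 → 42 → 20 → 4 → 16 → 37 → 58  — repeats 58 (not happy)

49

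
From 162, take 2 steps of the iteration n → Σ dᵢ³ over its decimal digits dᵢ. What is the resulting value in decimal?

162 → 1³ + 6³ + 2³ = 225
225 → 2³ + 2³ + 5³ = 141

141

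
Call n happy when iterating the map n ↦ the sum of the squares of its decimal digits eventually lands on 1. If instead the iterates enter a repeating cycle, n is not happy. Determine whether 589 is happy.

not happy

589 → 5² + 8² + 9² = 170
170 → 1² + 7² + 0² = 50
50 → 5² + 0² = 25
25 → 2² + 5² = 29
29 → 2² + 9² = 85
85 → 8² + 5² = 89
89 → 8² + 9² = 145
145 → 1² + 4² + 5² = 42
42 → 4² + 2² = 20
20 → 2² + 0² = 4
4 → 4² = 16
16 → 1² + 6² = 37
37 → 3² + 7² = 58
58 → 5² + 8² = 89  — 89 already seen; the sequence cycles without reaching 1.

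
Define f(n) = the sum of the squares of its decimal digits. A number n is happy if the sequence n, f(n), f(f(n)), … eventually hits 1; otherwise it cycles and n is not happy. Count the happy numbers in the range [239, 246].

239: 239 → 94 → 97 → 130 → 10 → 1  — happy
240: 240 → 20 → 4 → 16 → 37 → 58 → 89 → 145 → 42 → 20  — not happy
241: 241 → 21 → 5 → 25 → 29 → 85 → 89 → 145 → 42 → 20 → 4 → 16 → 37 → 58 → 89  — not happy
242: 242 → 24 → 20 → 4 → 16 → 37 → 58 → 89 → 145 → 42 → 20  — not happy
243: 243 → 29 → 85 → 89 → 145 → 42 → 20 → 4 → 16 → 37 → 58 → 89  — not happy
244: 244 → 36 → 45 → 41 → 17 → 50 → 25 → 29 → 85 → 89 → 145 → 42 → 20 → 4 → 16 → 37 → 58 → 89  — not happy
245: 245 → 45 → 41 → 17 → 50 → 25 → 29 → 85 → 89 → 145 → 42 → 20 → 4 → 16 → 37 → 58 → 89  — not happy
246: 246 → 56 → 61 → 37 → 58 → 89 → 145 → 42 → 20 → 4 → 16 → 37  — not happy
happy: 239

1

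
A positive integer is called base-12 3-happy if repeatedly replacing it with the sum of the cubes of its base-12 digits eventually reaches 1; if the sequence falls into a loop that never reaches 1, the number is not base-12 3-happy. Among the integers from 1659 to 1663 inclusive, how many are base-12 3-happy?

4

1659: 1659 → 1574 → 2339 → 1404 → 1458 → 1217 → 762 → 368 → 736 → 190 → 1028 → 856 → 1520 → 1728 → 1  — base-12 3-happy
1660: 1660 → 1611 → 1366 → 1854 → 1217 → 762 → 368 → 736 → 190 → 1028 → 856 → 1520 → 1728 → 1  — base-12 3-happy
1661: 1661 → 1672 → 1738 → 1001 → 1672  — not base-12 3-happy
1662: 1662 → 1763 → 1340 → 1268 → 1753 → 10 → 1000 → 1611 → 1366 → 1854 → 1217 → 762 → 368 → 736 → 190 → 1028 → 856 → 1520 → 1728 → 1  — base-12 3-happy
1663: 1663 → 1890 → 219 → 244 → 577 → 65 → 250 → 1513 → 1217 → 762 → 368 → 736 → 190 → 1028 → 856 → 1520 → 1728 → 1  — base-12 3-happy
base-12 3-happy: 1659, 1660, 1662, 1663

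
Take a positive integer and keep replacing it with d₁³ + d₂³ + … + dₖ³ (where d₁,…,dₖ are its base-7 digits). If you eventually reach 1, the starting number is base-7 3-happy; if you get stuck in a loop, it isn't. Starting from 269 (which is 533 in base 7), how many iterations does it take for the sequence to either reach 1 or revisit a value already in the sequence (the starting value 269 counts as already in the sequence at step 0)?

13

269 = (5,3,3)_7 → 179
179 = (3,4,4)_7 → 155
155 = (3,1,1)_7 → 29
29 = (4,1)_7 → 65
65 = (1,2,2)_7 → 17
17 = (2,3)_7 → 35
35 = (5,0)_7 → 125
125 = (2,3,6)_7 → 251
251 = (5,0,6)_7 → 341
341 = (6,6,5)_7 → 557
557 = (1,4,2,4)_7 → 137
137 = (2,5,4)_7 → 197
197 = (4,0,1)_7 → 65  — 65 repeats.
That took 13 steps.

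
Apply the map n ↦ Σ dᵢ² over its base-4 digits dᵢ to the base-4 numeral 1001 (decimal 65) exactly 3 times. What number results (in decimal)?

1

65 = (1,0,0,1)_4 → 2
2 = (2)_4 → 4
4 = (1,0)_4 → 1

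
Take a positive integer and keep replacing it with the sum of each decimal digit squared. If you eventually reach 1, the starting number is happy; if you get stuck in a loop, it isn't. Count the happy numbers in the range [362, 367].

3

362: 362 → 49 → 97 → 130 → 10 → 1  — happy
363: 363 → 54 → 41 → 17 → 50 → 25 → 29 → 85 → 89 → 145 → 42 → 20 → 4 → 16 → 37 → 58 → 89  — not happy
364: 364 → 61 → 37 → 58 → 89 → 145 → 42 → 20 → 4 → 16 → 37  — not happy
365: 365 → 70 → 49 → 97 → 130 → 10 → 1  — happy
366: 366 → 81 → 65 → 61 → 37 → 58 → 89 → 145 → 42 → 20 → 4 → 16 → 37  — not happy
367: 367 → 94 → 97 → 130 → 10 → 1  — happy
happy: 362, 365, 367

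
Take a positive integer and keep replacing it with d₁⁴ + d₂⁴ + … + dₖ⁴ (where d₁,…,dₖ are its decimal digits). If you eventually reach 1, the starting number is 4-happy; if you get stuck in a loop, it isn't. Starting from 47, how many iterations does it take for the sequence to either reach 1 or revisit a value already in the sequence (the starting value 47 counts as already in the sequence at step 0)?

47 → 4⁴ + 7⁴ = 256 + 2401 = 2657
2657 → 2⁴ + 6⁴ + 5⁴ + 7⁴ = 16 + 1296 + 625 + 2401 = 4338
4338 → 4⁴ + 3⁴ + 3⁴ + 8⁴ = 256 + 81 + 81 + 4096 = 4514
4514 → 4⁴ + 5⁴ + 1⁴ + 4⁴ = 256 + 625 + 1 + 256 = 1138
1138 → 1⁴ + 1⁴ + 3⁴ + 8⁴ = 1 + 1 + 81 + 4096 = 4179
4179 → 4⁴ + 1⁴ + 7⁴ + 9⁴ = 256 + 1 + 2401 + 6561 = 9219
9219 → 9⁴ + 2⁴ + 1⁴ + 9⁴ = 6561 + 16 + 1 + 6561 = 13139
13139 → 1⁴ + 3⁴ + 1⁴ + 3⁴ + 9⁴ = 1 + 81 + 1 + 81 + 6561 = 6725
6725 → 6⁴ + 7⁴ + 2⁴ + 5⁴ = 1296 + 2401 + 16 + 625 = 4338  — 4338 repeats.
That took 9 steps.

9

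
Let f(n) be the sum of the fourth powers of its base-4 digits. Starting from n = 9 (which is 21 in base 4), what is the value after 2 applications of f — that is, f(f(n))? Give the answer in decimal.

2

9 = (2,1)_4 → 2⁴ + 1⁴ = 17
17 = (1,0,1)_4 → 1⁴ + 0⁴ + 1⁴ = 2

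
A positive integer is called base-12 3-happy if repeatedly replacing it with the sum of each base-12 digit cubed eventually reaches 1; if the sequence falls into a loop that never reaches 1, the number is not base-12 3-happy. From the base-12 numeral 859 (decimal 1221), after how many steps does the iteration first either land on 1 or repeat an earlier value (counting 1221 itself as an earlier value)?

12

1221 = (8,5,9)_12 → 8³ + 5³ + 9³ = 1366
1366 = (9,5,10)_12 → 9³ + 5³ + 10³ = 1854
1854 = (1,0,10,6)_12 → 1³ + 0³ + 10³ + 6³ = 1217
1217 = (8,5,5)_12 → 8³ + 5³ + 5³ = 762
762 = (5,3,6)_12 → 5³ + 3³ + 6³ = 368
368 = (2,6,8)_12 → 2³ + 6³ + 8³ = 736
736 = (5,1,4)_12 → 5³ + 1³ + 4³ = 190
190 = (1,3,10)_12 → 1³ + 3³ + 10³ = 1028
1028 = (7,1,8)_12 → 7³ + 1³ + 8³ = 856
856 = (5,11,4)_12 → 5³ + 11³ + 4³ = 1520
1520 = (10,6,8)_12 → 10³ + 6³ + 8³ = 1728
1728 = (1,0,0,0)_12 → 1³ + 0³ + 0³ + 0³ = 1  — reached 1.
That took 12 steps.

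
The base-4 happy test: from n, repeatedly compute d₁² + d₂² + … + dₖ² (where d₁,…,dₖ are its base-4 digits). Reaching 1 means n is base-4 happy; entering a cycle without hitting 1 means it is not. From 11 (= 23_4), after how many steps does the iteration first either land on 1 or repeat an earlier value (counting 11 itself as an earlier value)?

5

11 = (2,3)_4 → 2² + 3² = 4 + 9 = 13
13 = (3,1)_4 → 3² + 1² = 9 + 1 = 10
10 = (2,2)_4 → 2² + 2² = 4 + 4 = 8
8 = (2,0)_4 → 2² + 0² = 4 + 0 = 4
4 = (1,0)_4 → 1² + 0² = 1 + 0 = 1  — reached 1.
That took 5 steps.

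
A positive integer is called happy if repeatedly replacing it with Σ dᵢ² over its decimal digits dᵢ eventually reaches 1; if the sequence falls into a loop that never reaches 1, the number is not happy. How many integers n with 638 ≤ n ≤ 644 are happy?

638: 638 → 109 → 82 → 68 → 100 → 1  (reaches 1)
639: 639 → 126 → 41 → 17 → 50 → 25 → 29 → 85 → 89 → 145 → 42 → 20 → 4 → 16 → 37 → 58 → 89  (repeats 89)
640: 640 → 52 → 29 → 85 → 89 → 145 → 42 → 20 → 4 → 16 → 37 → 58 → 89  (repeats 89)
641: 641 → 53 → 34 → 25 → 29 → 85 → 89 → 145 → 42 → 20 → 4 → 16 → 37 → 58 → 89  (repeats 89)
642: 642 → 56 → 61 → 37 → 58 → 89 → 145 → 42 → 20 → 4 → 16 → 37  (repeats 37)
643: 643 → 61 → 37 → 58 → 89 → 145 → 42 → 20 → 4 → 16 → 37  (repeats 37)
644: 644 → 68 → 100 → 1  (reaches 1)
happy: 638, 644

2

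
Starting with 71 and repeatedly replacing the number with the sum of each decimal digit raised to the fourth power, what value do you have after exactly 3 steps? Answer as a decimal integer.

8208

71 → 7⁴ + 1⁴ = 2402
2402 → 2⁴ + 4⁴ + 0⁴ + 2⁴ = 288
288 → 2⁴ + 8⁴ + 8⁴ = 8208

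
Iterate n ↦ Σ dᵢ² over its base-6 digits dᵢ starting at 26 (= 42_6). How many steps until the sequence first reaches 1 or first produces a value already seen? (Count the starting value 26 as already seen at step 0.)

26 = (4,2)_6 → 4² + 2² = 20
20 = (3,2)_6 → 3² + 2² = 13
13 = (2,1)_6 → 2² + 1² = 5
5 = (5)_6 → 5² = 25
25 = (4,1)_6 → 4² + 1² = 17
17 = (2,5)_6 → 2² + 5² = 29
29 = (4,5)_6 → 4² + 5² = 41
41 = (1,0,5)_6 → 1² + 0² + 5² = 26  — 26 repeats.
That took 8 steps.

8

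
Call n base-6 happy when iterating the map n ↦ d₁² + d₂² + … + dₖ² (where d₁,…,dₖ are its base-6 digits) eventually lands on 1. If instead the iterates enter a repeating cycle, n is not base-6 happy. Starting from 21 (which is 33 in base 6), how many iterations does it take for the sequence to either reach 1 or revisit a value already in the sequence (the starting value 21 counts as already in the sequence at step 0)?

21 = (3,3)_6 → 3² + 3² = 9 + 9 = 18
18 = (3,0)_6 → 3² + 0² = 9 + 0 = 9
9 = (1,3)_6 → 1² + 3² = 1 + 9 = 10
10 = (1,4)_6 → 1² + 4² = 1 + 16 = 17
17 = (2,5)_6 → 2² + 5² = 4 + 25 = 29
29 = (4,5)_6 → 4² + 5² = 16 + 25 = 41
41 = (1,0,5)_6 → 1² + 0² + 5² = 1 + 0 + 25 = 26
26 = (4,2)_6 → 4² + 2² = 16 + 4 = 20
20 = (3,2)_6 → 3² + 2² = 9 + 4 = 13
13 = (2,1)_6 → 2² + 1² = 4 + 1 = 5
5 = (5)_6 → 5² = 25
25 = (4,1)_6 → 4² + 1² = 16 + 1 = 17  — 17 repeats.
That took 12 steps.

12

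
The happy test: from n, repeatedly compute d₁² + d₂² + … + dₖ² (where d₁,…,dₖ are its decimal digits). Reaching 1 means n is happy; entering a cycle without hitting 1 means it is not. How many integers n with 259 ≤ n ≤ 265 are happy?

259: 259 → 110 → 2 → 4 → 16 → 37 → 58 → 89 → 145 → 42 → 20 → 4  — not happy
260: 260 → 40 → 16 → 37 → 58 → 89 → 145 → 42 → 20 → 4 → 16  — not happy
261: 261 → 41 → 17 → 50 → 25 → 29 → 85 → 89 → 145 → 42 → 20 → 4 → 16 → 37 → 58 → 89  — not happy
262: 262 → 44 → 32 → 13 → 10 → 1  — happy
263: 263 → 49 → 97 → 130 → 10 → 1  — happy
264: 264 → 56 → 61 → 37 → 58 → 89 → 145 → 42 → 20 → 4 → 16 → 37  — not happy
265: 265 → 65 → 61 → 37 → 58 → 89 → 145 → 42 → 20 → 4 → 16 → 37  — not happy
happy: 262, 263

2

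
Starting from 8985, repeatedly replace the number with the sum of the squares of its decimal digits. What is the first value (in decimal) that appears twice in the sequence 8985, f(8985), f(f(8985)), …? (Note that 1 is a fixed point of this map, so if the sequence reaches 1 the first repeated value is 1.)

89

8985 → 234
234 → 29
29 → 85
85 → 89
89 → 145
145 → 42
42 → 20
20 → 4
4 → 16
16 → 37
37 → 58
58 → 89  — 89 already appeared earlier.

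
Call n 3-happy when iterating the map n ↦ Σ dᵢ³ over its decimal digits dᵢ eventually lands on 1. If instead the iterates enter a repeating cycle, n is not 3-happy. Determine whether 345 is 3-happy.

345 → 3³ + 4³ + 5³ = 27 + 64 + 125 = 216
216 → 2³ + 1³ + 6³ = 8 + 1 + 216 = 225
225 → 2³ + 2³ + 5³ = 8 + 8 + 125 = 141
141 → 1³ + 4³ + 1³ = 1 + 64 + 1 = 66
66 → 6³ + 6³ = 216 + 216 = 432
432 → 4³ + 3³ + 2³ = 64 + 27 + 8 = 99
99 → 9³ + 9³ = 729 + 729 = 1458
1458 → 1³ + 4³ + 5³ + 8³ = 1 + 64 + 125 + 512 = 702
702 → 7³ + 0³ + 2³ = 343 + 0 + 8 = 351
351 → 3³ + 5³ + 1³ = 27 + 125 + 1 = 153
153 → 1³ + 5³ + 3³ = 1 + 125 + 27 = 153  — 153 already seen; the sequence cycles without reaching 1.

not 3-happy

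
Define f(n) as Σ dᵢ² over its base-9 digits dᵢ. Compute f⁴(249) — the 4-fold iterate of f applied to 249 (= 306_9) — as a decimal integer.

249 = (3,0,6)_9 → 3² + 0² + 6² = 45
45 = (5,0)_9 → 5² + 0² = 25
25 = (2,7)_9 → 2² + 7² = 53
53 = (5,8)_9 → 5² + 8² = 89

89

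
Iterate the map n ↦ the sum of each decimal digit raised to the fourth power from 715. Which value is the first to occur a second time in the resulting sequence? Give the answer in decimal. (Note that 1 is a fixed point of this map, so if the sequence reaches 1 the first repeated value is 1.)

13139

715 → 7⁴ + 1⁴ + 5⁴ = 2401 + 1 + 625 = 3027
3027 → 3⁴ + 0⁴ + 2⁴ + 7⁴ = 81 + 0 + 16 + 2401 = 2498
2498 → 2⁴ + 4⁴ + 9⁴ + 8⁴ = 16 + 256 + 6561 + 4096 = 10929
10929 → 1⁴ + 0⁴ + 9⁴ + 2⁴ + 9⁴ = 1 + 0 + 6561 + 16 + 6561 = 13139
13139 → 1⁴ + 3⁴ + 1⁴ + 3⁴ + 9⁴ = 1 + 81 + 1 + 81 + 6561 = 6725
6725 → 6⁴ + 7⁴ + 2⁴ + 5⁴ = 1296 + 2401 + 16 + 625 = 4338
4338 → 4⁴ + 3⁴ + 3⁴ + 8⁴ = 256 + 81 + 81 + 4096 = 4514
4514 → 4⁴ + 5⁴ + 1⁴ + 4⁴ = 256 + 625 + 1 + 256 = 1138
1138 → 1⁴ + 1⁴ + 3⁴ + 8⁴ = 1 + 1 + 81 + 4096 = 4179
4179 → 4⁴ + 1⁴ + 7⁴ + 9⁴ = 256 + 1 + 2401 + 6561 = 9219
9219 → 9⁴ + 2⁴ + 1⁴ + 9⁴ = 6561 + 16 + 1 + 6561 = 13139  — 13139 already appeared earlier.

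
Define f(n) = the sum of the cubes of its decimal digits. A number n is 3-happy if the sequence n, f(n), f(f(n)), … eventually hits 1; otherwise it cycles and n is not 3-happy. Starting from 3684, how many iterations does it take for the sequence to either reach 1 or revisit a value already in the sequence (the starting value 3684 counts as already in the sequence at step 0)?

6

3684 → 3³ + 6³ + 8³ + 4³ = 27 + 216 + 512 + 64 = 819
819 → 8³ + 1³ + 9³ = 512 + 1 + 729 = 1242
1242 → 1³ + 2³ + 4³ + 2³ = 1 + 8 + 64 + 8 = 81
81 → 8³ + 1³ = 512 + 1 = 513
513 → 5³ + 1³ + 3³ = 125 + 1 + 27 = 153
153 → 1³ + 5³ + 3³ = 1 + 125 + 27 = 153  — 153 repeats.
That took 6 steps.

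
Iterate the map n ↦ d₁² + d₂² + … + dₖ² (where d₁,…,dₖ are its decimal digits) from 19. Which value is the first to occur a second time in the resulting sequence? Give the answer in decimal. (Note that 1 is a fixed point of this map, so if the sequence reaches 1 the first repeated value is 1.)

19 → 1² + 9² = 1 + 81 = 82
82 → 8² + 2² = 64 + 4 = 68
68 → 6² + 8² = 36 + 64 = 100
100 → 1² + 0² + 0² = 1 + 0 + 0 = 1  — reached the fixed point 1.
1 → 1, so 1 is the first repeated value.

1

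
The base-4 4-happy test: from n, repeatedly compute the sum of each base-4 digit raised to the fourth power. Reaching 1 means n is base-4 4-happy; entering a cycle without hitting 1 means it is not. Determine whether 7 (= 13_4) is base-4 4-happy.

7 = (1,3)_4 → 82
82 = (1,1,0,2)_4 → 18
18 = (1,0,2)_4 → 17
17 = (1,0,1)_4 → 2
2 = (2)_4 → 16
16 = (1,0,0)_4 → 1  — reached 1.

base-4 4-happy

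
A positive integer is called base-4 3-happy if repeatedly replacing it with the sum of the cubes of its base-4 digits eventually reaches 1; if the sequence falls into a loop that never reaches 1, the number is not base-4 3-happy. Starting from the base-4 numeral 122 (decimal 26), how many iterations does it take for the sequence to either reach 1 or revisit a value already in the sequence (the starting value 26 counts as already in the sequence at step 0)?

26 = (1,2,2)_4 → 1³ + 2³ + 2³ = 17
17 = (1,0,1)_4 → 1³ + 0³ + 1³ = 2
2 = (2)_4 → 2³ = 8
8 = (2,0)_4 → 2³ + 0³ = 8  — 8 repeats.
That took 4 steps.

4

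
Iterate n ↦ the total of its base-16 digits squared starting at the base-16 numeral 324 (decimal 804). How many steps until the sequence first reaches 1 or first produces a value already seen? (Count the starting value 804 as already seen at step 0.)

11

804 = (3,2,4)_16 → 3² + 2² + 4² = 9 + 4 + 16 = 29
29 = (1,13)_16 → 1² + 13² = 1 + 169 = 170
170 = (10,10)_16 → 10² + 10² = 100 + 100 = 200
200 = (12,8)_16 → 12² + 8² = 144 + 64 = 208
208 = (13,0)_16 → 13² + 0² = 169 + 0 = 169
169 = (10,9)_16 → 10² + 9² = 100 + 81 = 181
181 = (11,5)_16 → 11² + 5² = 121 + 25 = 146
146 = (9,2)_16 → 9² + 2² = 81 + 4 = 85
85 = (5,5)_16 → 5² + 5² = 25 + 25 = 50
50 = (3,2)_16 → 3² + 2² = 9 + 4 = 13
13 = (13)_16 → 13² = 169  — 169 repeats.
That took 11 steps.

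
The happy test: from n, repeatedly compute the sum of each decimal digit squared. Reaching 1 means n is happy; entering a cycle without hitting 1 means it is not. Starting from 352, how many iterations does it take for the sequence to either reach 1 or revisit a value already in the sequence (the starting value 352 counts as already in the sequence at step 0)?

11

352 → 3² + 5² + 2² = 38
38 → 3² + 8² = 73
73 → 7² + 3² = 58
58 → 5² + 8² = 89
89 → 8² + 9² = 145
145 → 1² + 4² + 5² = 42
42 → 4² + 2² = 20
20 → 2² + 0² = 4
4 → 4² = 16
16 → 1² + 6² = 37
37 → 3² + 7² = 58  — 58 repeats.
That took 11 steps.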